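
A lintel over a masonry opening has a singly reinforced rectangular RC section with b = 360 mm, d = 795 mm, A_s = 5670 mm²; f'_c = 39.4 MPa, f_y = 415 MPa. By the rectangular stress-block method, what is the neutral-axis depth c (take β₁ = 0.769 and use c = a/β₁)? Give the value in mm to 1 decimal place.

T = A_s f_y = 5670 × 415 = 2353050 N = 2353.05 kN.
Setting C = 0.85 f'_c a b equal to T: a = 2353050/(0.85 × 39.4 × 360) = 195.170 mm.
With β₁ = 0.769, c = a/β₁ = 195.170/0.769 = 253.8 mm.

c ≈ 253.8 mm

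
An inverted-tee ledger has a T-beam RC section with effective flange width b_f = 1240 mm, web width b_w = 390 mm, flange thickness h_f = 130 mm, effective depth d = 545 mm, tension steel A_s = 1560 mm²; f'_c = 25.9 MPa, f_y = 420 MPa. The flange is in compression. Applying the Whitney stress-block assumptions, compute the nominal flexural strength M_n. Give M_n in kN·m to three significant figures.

M_n ≈ 349 kN·m

Tension: T = A_s f_y = 1560 × 420 = 655200 N.
Try a within the flange: a = T/(0.85 f'_c b_f) = 655200/(0.85 × 25.9 × 1240) = 24.00 mm.
Since a = 24.00 ≤ h_f = 130 mm, the stress block lies entirely in the flange; analyse as a rectangular beam of width b_f.
M_n = T(d − a/2) = 655200 × (545 − 12) = 349.22 × 10⁶ N·mm.
M_n = 349.22 kN·m.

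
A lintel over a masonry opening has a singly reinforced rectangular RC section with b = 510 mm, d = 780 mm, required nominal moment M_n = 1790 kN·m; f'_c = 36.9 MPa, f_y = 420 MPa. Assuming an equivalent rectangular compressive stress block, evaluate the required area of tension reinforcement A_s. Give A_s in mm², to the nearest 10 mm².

With M_n = 0.85 f'_c a b (d − a/2), solve the quadratic for a:
a = d − √(d² − 2M_n/(0.85 f'_c b)) = 780 − √(780² − 2 × 1790×10⁶/(0.85 × 36.9 × 510)) = 159.84 mm.
A_s = 0.85 f'_c a b / f_y = 0.85 × 36.9 × 159.84 × 510 / 420 = 6087.7 mm².

A_s ≈ 6090 mm²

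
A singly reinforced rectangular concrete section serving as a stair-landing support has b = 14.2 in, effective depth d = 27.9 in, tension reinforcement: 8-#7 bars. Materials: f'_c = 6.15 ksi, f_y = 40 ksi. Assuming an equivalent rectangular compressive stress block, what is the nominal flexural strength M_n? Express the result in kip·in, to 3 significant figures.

A_s = 8 × 0.6 = 4.8 in².
T = A_s f_y = 4.8 × 40 = 192 kips.
a = T/(0.85 f'_c b) = 192/(0.85 × 6.15 × 14.2) = 2.587 in.
M_n = T(d − a/2) = 192 × (27.9 − 1.2935) = 5108.4 kip·in.

M_n ≈ 5110 kip·in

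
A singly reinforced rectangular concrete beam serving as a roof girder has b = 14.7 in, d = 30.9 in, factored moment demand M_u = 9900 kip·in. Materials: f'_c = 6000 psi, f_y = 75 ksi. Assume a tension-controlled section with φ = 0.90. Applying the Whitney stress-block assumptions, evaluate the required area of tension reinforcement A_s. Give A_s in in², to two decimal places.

A_s ≈ 5.18 in²

M_n = M_u/φ = 9900/0.90 = 11000 kip·in.
From M_n = 0.85 f'_c a b (d − a/2):
a = d − √(d² − 2M_n/(0.85 f'_c b)) = 30.9 − √(30.9² − 2 × 11000/(0.85 × 6 × 14.7)) = 5.183 in.
A_s = 0.85 f'_c a b / f_y = 0.85 × 6 × 5.183 × 14.7 / 75 = 5.181 in².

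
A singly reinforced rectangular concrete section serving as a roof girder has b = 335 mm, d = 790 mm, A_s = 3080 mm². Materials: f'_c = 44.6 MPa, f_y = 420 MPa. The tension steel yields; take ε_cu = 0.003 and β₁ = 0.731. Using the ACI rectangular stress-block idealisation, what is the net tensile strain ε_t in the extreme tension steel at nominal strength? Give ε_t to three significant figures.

a = A_s f_y/(0.85 f'_c b) = 101.86 mm.
β₁ = 0.731, so c = a/β₁ = 101.86/0.731 = 139.34 mm.
From the linear strain diagram with ε_cu = 0.003: ε_t = 0.003 (d − c)/c = 0.003 × (790 − 139.34)/139.34 = 0.0140.
Since ε_t ≥ 0.005, the section is tension-controlled.

ε_t ≈ 0.0140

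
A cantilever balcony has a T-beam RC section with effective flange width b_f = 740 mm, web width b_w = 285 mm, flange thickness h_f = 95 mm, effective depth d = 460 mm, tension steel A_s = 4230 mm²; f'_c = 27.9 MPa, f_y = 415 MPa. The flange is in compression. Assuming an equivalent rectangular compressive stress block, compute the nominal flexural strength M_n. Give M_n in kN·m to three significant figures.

M_n ≈ 719 kN·m

Tension: T = A_s f_y = 4230 × 415 = 1755450 N.
Try a within the flange: a = T/(0.85 f'_c b_f) = 1755450/(0.85 × 27.9 × 740) = 100.03 mm.
a = 100.03 > h_f = 95 mm: the block extends into the web. Split into flange-overhang and web parts.
C_f = 0.85 f'_c (b_f − b_w) h_f = 0.85 × 27.9 × (740 − 285) × 95 = 1025081 N.
Remaining web compression depth: a_w = (T − C_f)/(0.85 f'_c b_w) = (1755450 − 1025081)/(0.85 × 27.9 × 285) = 108.06 mm.
M_n = C_f(d − h_f/2) + (T − C_f)(d − a_w/2) = 1025081 × (460 − 47.5) + 730369 × (460 − 54.03) = 422.85 + 296.51 = 719.36 × 10⁶ N·mm.
M_n = 719.36 kN·m.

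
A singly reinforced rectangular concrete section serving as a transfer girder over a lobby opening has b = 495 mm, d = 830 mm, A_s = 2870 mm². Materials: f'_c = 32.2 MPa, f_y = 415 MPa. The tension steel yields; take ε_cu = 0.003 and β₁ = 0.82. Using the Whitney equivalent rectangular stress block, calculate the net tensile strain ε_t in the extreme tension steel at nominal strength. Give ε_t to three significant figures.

a = A_s f_y/(0.85 f'_c b) = 87.91 mm.
β₁ = 0.82, so c = a/β₁ = 87.91/0.82 = 107.21 mm.
From the linear strain diagram with ε_cu = 0.003: ε_t = 0.003 (d − c)/c = 0.003 × (830 − 107.21)/107.21 = 0.0202.
Since ε_t ≥ 0.005, the section is tension-controlled.

ε_t ≈ 0.0202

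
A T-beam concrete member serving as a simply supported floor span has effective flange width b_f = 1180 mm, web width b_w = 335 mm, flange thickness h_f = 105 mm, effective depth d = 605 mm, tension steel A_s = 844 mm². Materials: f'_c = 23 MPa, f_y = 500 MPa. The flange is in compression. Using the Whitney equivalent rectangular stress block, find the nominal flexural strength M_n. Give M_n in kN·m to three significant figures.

M_n ≈ 251 kN·m

Tension: T = A_s f_y = 844 × 500 = 422000 N.
Try a within the flange: a = T/(0.85 f'_c b_f) = 422000/(0.85 × 23 × 1180) = 18.29 mm.
Since a = 18.29 ≤ h_f = 105 mm, the stress block lies entirely in the flange; analyse as a rectangular beam of width b_f.
M_n = T(d − a/2) = 422000 × (605 − 9.145) = 251.45 × 10⁶ N·mm.
M_n = 251.45 kN·m.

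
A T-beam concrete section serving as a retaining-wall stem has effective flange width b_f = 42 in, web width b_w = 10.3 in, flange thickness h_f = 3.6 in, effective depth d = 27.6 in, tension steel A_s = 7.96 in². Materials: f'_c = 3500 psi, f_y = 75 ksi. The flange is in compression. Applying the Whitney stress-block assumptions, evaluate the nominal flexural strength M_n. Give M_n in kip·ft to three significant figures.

Tension: T = A_s f_y = 7.96 × 75 = 597 kips.
Try a within the flange: a = T/(0.85 f'_c b_f) = 597/(0.85 × 3.5 × 42) = 4.778 in.
a = 4.778 > h_f = 3.6 in: the block extends into the web. Split into flange-overhang and web parts.
C_f = 0.85 f'_c (b_f − b_w) h_f = 0.85 × 3.5 × (42 − 10.3) × 3.6 = 339.5 kips.
Remaining web compression depth: a_w = (T − C_f)/(0.85 f'_c b_w) = (597 − 339.5)/(0.85 × 3.5 × 10.3) = 8.403 in.
M_n = C_f(d − h_f/2) + (T − C_f)(d − a_w/2) = 339.5 × (27.6 − 1.8) + 257.5 × (27.6 − 4.2015) = 8759.1 + 6025.1 = 14784.2 kip·in.
M_n = 14784.2/12 = 1232.02 kip·ft.

M_n ≈ 1230 kip·ft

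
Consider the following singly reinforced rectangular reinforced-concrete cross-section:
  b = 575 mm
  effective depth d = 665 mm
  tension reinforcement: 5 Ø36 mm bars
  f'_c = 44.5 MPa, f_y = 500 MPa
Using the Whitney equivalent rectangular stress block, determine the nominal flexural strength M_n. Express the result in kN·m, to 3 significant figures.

M_n ≈ 1540 kN·m

A_s = 5 × 1018 = 5090 mm².
T = A_s f_y = 5090 × 500 = 2545000 N = 2545 kN.
From C = T: a = T/(0.85 f'_c b) = 2545000/(0.85 × 44.5 × 575) = 117.01 mm.
M_n = T(d − a/2) = 2545 kN × (665 − 58.505) mm = 1543.53 kN·m.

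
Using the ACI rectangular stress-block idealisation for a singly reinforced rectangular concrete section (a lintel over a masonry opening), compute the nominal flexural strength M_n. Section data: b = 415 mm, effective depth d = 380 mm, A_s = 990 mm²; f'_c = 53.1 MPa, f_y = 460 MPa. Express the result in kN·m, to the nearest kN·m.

T = A_s f_y = 990 × 460 = 455400 N = 455.4 kN.
From C = T: a = T/(0.85 f'_c b) = 455400/(0.85 × 53.1 × 415) = 24.31 mm.
M_n = T(d − a/2) = 455.4 kN × (380 − 12.155) mm = 167.52 kN·m.

M_n ≈ 168 kN·m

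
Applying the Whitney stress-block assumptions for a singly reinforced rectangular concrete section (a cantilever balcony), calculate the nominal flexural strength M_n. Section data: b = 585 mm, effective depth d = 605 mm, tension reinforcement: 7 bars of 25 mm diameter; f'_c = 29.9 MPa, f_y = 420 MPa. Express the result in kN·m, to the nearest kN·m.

M_n ≈ 803 kN·m

A_s = 7 × 491 = 3437 mm².
T = A_s f_y = 3437 × 420 = 1443540 N = 1443.54 kN.
From C = T: a = T/(0.85 f'_c b) = 1443540/(0.85 × 29.9 × 585) = 97.09 mm.
M_n = T(d − a/2) = 1443.54 kN × (605 − 48.545) mm = 803.27 kN·m.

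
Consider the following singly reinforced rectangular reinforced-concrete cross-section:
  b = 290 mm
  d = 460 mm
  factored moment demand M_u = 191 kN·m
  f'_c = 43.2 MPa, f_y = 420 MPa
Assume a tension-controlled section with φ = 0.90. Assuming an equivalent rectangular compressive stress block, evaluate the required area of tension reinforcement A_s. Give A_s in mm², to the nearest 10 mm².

A_s ≈ 1160 mm²

M_n = M_u/φ = 191/0.90 = 212.222 kN·m.
With M_n = 0.85 f'_c a b (d − a/2), solve the quadratic for a:
a = d − √(d² − 2M_n/(0.85 f'_c b)) = 460 − √(460² − 2 × 212.222×10⁶/(0.85 × 43.2 × 290)) = 45.58 mm.
A_s = 0.85 f'_c a b / f_y = 0.85 × 43.2 × 45.58 × 290 / 420 = 1155.6 mm².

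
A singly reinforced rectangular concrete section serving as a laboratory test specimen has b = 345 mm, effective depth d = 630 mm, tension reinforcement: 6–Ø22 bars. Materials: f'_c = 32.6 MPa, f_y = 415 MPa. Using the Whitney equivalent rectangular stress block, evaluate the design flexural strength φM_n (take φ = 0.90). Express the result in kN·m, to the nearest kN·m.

A_s = 6 × 380 = 2280 mm².
T = A_s f_y = 2280 × 415 = 946200 N = 946.2 kN.
From C = T: a = T/(0.85 f'_c b) = 946200/(0.85 × 32.6 × 345) = 98.98 mm.
M_n = T(d − a/2) = 946.2 kN × (630 − 49.49) mm = 549.28 kN·m.
φM_n = 0.90 × 549.28 = 494.35 kN·m.

φM_n ≈ 494 kN·m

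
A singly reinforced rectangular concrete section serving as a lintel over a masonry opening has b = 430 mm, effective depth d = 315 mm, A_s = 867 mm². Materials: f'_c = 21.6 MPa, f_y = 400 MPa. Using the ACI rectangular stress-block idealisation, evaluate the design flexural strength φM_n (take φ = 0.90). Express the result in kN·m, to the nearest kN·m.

φM_n ≈ 91 kN·m

T = A_s f_y = 867 × 400 = 346800 N = 346.8 kN.
From C = T: a = T/(0.85 f'_c b) = 346800/(0.85 × 21.6 × 430) = 43.93 mm.
M_n = T(d − a/2) = 346.8 kN × (315 − 21.965) mm = 101.62 kN·m.
φM_n = 0.90 × 101.62 = 91.46 kN·m.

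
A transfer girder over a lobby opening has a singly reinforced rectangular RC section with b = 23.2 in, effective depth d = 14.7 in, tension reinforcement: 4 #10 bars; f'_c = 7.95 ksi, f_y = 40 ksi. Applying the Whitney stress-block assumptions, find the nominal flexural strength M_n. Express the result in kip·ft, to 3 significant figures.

A_s = 4 × 1.27 = 5.08 in².
T = A_s f_y = 5.08 × 40 = 203.2 kips.
a = T/(0.85 f'_c b) = 203.2/(0.85 × 7.95 × 23.2) = 1.296 in.
M_n = T(d − a/2) = 203.2 × (14.7 − 0.648) = 2855.4 kip·in = 2855.4/12 = 237.95 kip·ft.

M_n ≈ 238 kip·ft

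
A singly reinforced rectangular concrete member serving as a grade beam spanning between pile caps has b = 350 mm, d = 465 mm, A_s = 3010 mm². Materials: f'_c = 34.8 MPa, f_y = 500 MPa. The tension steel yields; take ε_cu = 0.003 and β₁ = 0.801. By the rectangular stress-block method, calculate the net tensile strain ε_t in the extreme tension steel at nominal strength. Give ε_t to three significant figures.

ε_t ≈ 0.00469

a = A_s f_y/(0.85 f'_c b) = 145.37 mm.
β₁ = 0.801, so c = a/β₁ = 145.37/0.801 = 181.49 mm.
From the linear strain diagram with ε_cu = 0.003: ε_t = 0.003 (d − c)/c = 0.003 × (465 − 181.49)/181.49 = 0.00469.
ε_t is between 0.004 and 0.005 — transition zone.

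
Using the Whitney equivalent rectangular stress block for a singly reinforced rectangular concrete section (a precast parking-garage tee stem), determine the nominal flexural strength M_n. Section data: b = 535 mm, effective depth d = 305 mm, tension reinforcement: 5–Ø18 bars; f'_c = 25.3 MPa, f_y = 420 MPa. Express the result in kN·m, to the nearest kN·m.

M_n ≈ 150 kN·m

A_s = 5 × 254 = 1270 mm².
T = A_s f_y = 1270 × 420 = 533400 N = 533.4 kN.
From C = T: a = T/(0.85 f'_c b) = 533400/(0.85 × 25.3 × 535) = 46.36 mm.
M_n = T(d − a/2) = 533.4 kN × (305 − 23.18) mm = 150.32 kN·m.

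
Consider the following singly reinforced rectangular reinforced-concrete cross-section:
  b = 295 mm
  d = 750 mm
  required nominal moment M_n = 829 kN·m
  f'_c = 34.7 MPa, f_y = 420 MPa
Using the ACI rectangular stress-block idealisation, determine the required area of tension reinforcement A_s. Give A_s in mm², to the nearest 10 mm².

With M_n = 0.85 f'_c a b (d − a/2), solve the quadratic for a:
a = d − √(d² − 2M_n/(0.85 f'_c b)) = 750 − √(750² − 2 × 829×10⁶/(0.85 × 34.7 × 295)) = 140.12 mm.
A_s = 0.85 f'_c a b / f_y = 0.85 × 34.7 × 140.12 × 295 / 420 = 2902.8 mm².

A_s ≈ 2900 mm²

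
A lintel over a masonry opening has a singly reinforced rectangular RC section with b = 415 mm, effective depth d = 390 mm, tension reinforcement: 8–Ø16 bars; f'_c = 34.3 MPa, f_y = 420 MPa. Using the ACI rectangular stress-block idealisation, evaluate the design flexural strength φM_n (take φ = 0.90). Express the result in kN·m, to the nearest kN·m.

φM_n ≈ 220 kN·m

A_s = 8 × 201 = 1608 mm².
T = A_s f_y = 1608 × 420 = 675360 N = 675.36 kN.
From C = T: a = T/(0.85 f'_c b) = 675360/(0.85 × 34.3 × 415) = 55.82 mm.
M_n = T(d − a/2) = 675.36 kN × (390 − 27.91) mm = 244.54 kN·m.
φM_n = 0.90 × 244.54 = 220.09 kN·m.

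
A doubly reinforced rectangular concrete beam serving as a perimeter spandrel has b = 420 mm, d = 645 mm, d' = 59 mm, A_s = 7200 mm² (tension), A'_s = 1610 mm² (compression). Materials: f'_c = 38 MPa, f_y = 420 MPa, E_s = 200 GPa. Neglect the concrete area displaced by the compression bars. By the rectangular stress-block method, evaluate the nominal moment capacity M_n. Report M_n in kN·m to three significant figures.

Assume both tension and compression steel yield.
Net tension couple steel: A_s − A'_s = 5590 mm².
a = (A_s − A'_s) f_y / (0.85 f'_c b) = 2347800/(0.85 × 38 × 420) = 173.07 mm.
c = a/β₁ = 173.07/0.779 = 222.17 mm; ε'_s = 0.003(c − d')/c = 0.0022 ≥ f_y/E_s = 0.0021, so compression steel does yield.
M_n = (A_s − A'_s) f_y (d − a/2) + A'_s f_y (d − d') = [2347800 × (645 − 86.535) + 676200 × (645 − 59)] × 10⁻⁶ = 1311.16 + 396.25 = 1707.41 kN·m.

M_n ≈ 1710 kN·m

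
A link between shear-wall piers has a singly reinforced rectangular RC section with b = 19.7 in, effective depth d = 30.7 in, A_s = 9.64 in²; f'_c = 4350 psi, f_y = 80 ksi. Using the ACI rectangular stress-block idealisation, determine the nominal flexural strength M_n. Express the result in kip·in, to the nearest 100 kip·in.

M_n ≈ 19600 kip·in

T = A_s f_y = 9.64 × 80 = 771.2 kips.
a = T/(0.85 f'_c b) = 771.2/(0.85 × 4.35 × 19.7) = 10.587 in.
M_n = T(d − a/2) = 771.2 × (30.7 − 5.2935) = 19593.5 kip·in.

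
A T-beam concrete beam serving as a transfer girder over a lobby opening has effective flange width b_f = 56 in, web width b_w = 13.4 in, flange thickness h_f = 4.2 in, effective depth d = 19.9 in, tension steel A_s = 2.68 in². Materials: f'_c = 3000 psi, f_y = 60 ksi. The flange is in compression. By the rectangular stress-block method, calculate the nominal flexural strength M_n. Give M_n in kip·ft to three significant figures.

Tension: T = A_s f_y = 2.68 × 60 = 160.8 kips.
Try a within the flange: a = T/(0.85 f'_c b_f) = 160.8/(0.85 × 3 × 56) = 1.126 in.
Since a = 1.126 ≤ h_f = 4.2 in, the stress block lies entirely in the flange; analyse as a rectangular beam of width b_f.
M_n = T(d − a/2) = 160.8 × (19.9 − 0.563) = 3109.4 kip·in.
M_n = 3109.4/12 = 259.12 kip·ft.

M_n ≈ 259 kip·ft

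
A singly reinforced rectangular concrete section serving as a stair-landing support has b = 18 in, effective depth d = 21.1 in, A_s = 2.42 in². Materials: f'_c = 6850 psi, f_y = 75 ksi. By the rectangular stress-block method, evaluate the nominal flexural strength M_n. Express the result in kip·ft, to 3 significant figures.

T = A_s f_y = 2.42 × 75 = 181.5 kips.
a = T/(0.85 f'_c b) = 181.5/(0.85 × 6.85 × 18) = 1.732 in.
M_n = T(d − a/2) = 181.5 × (21.1 − 0.866) = 3672.5 kip·in = 3672.5/12 = 306.04 kip·ft.

M_n ≈ 306 kip·ft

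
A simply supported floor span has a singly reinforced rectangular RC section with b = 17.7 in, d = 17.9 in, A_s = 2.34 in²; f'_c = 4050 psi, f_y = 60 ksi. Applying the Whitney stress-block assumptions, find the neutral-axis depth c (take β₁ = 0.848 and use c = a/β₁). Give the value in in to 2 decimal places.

T = A_s f_y = 2.34 × 60 = 140.4 kips.
a = T/(0.85 f'_c b) = 140.4/(0.85 × 4.05 × 17.7) = 2.3042 in.
With β₁ = 0.848, c = a/β₁ = 2.3042/0.848 = 2.72 in.

c ≈ 2.72 in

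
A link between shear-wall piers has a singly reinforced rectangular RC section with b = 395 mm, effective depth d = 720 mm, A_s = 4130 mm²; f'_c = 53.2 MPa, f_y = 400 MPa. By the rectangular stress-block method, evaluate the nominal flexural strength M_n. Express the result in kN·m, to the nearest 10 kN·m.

M_n ≈ 1110 kN·m

T = A_s f_y = 4130 × 400 = 1652000 N = 1652 kN.
From C = T: a = T/(0.85 f'_c b) = 1652000/(0.85 × 53.2 × 395) = 92.49 mm.
M_n = T(d − a/2) = 1652 kN × (720 − 46.245) mm = 1113.04 kN·m.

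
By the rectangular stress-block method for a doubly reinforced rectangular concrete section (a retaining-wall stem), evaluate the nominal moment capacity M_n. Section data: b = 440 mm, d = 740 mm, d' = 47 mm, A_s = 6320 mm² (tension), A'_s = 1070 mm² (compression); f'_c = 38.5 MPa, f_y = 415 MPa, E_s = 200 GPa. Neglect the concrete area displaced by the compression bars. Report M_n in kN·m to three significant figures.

M_n ≈ 1760 kN·m

Assume both tension and compression steel yield.
Net tension couple steel: A_s − A'_s = 5250 mm².
a = (A_s − A'_s) f_y / (0.85 f'_c b) = 2178750/(0.85 × 38.5 × 440) = 151.31 mm.
c = a/β₁ = 151.31/0.775 = 195.24 mm; ε'_s = 0.003(c − d')/c = 0.0023 ≥ f_y/E_s = 0.0021, so compression steel does yield.
M_n = (A_s − A'_s) f_y (d − a/2) + A'_s f_y (d − d') = [2178750 × (740 − 75.655) + 444050 × (740 − 47)] × 10⁻⁶ = 1447.44 + 307.73 = 1755.17 kN·m.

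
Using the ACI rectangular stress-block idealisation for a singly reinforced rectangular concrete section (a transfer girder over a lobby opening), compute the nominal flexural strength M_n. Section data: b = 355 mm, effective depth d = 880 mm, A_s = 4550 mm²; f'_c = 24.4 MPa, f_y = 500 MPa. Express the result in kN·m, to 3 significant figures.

M_n ≈ 1650 kN·m

T = A_s f_y = 4550 × 500 = 2275000 N = 2275 kN.
From C = T: a = T/(0.85 f'_c b) = 2275000/(0.85 × 24.4 × 355) = 308.99 mm.
M_n = T(d − a/2) = 2275 kN × (880 − 154.495) mm = 1650.52 kN·m.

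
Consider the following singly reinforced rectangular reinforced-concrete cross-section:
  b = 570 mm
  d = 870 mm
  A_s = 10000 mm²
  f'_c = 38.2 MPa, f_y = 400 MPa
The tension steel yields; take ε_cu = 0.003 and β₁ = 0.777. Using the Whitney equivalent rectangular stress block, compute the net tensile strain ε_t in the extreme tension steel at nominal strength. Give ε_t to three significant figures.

a = A_s f_y/(0.85 f'_c b) = 216.12 mm.
β₁ = 0.777, so c = a/β₁ = 216.12/0.777 = 278.15 mm.
From the linear strain diagram with ε_cu = 0.003: ε_t = 0.003 (d − c)/c = 0.003 × (870 − 278.15)/278.15 = 0.00638.
Since ε_t ≥ 0.005, the section is tension-controlled.

ε_t ≈ 0.00638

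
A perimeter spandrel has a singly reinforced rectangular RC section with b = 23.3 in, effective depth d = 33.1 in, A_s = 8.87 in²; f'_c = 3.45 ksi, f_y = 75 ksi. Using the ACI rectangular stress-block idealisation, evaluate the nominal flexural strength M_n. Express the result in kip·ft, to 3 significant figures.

M_n ≈ 1570 kip·ft

T = A_s f_y = 8.87 × 75 = 665.25 kips.
a = T/(0.85 f'_c b) = 665.25/(0.85 × 3.45 × 23.3) = 9.736 in.
M_n = T(d − a/2) = 665.25 × (33.1 − 4.868) = 18781.3 kip·in = 18781.3/12 = 1565.11 kip·ft.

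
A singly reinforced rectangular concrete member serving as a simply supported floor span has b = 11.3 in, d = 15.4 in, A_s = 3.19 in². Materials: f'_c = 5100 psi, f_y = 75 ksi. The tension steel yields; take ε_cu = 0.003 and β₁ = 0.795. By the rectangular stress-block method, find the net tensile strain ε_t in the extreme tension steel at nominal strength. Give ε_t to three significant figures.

a = A_s f_y/(0.85 f'_c b) = 4.884 in.
β₁ = 0.795, so c = a/β₁ = 4.884/0.795 = 6.143 in.
From the linear strain diagram with ε_cu = 0.003: ε_t = 0.003 (d − c)/c = 0.003 × (15.4 − 6.143)/6.143 = 0.00452.
ε_t is between 0.004 and 0.005 — transition zone.

ε_t ≈ 0.00452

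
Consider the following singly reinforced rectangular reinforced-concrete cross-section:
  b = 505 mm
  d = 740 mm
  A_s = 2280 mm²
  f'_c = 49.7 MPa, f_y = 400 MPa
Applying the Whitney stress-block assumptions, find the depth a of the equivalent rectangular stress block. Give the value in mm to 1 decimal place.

a ≈ 42.7 mm

T = A_s f_y = 2280 × 400 = 912000 N = 912 kN.
Setting C = 0.85 f'_c a b equal to T: a = 912000/(0.85 × 49.7 × 505) = 42.7 mm.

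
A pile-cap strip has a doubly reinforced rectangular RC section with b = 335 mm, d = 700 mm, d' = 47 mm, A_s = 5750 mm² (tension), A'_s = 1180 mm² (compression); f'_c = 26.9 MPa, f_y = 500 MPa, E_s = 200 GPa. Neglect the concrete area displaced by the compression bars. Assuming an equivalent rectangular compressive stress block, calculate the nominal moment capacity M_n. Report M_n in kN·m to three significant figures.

M_n ≈ 1640 kN·m

Assume both tension and compression steel yield.
Net tension couple steel: A_s − A'_s = 4570 mm².
a = (A_s − A'_s) f_y / (0.85 f'_c b) = 2285000/(0.85 × 26.9 × 335) = 298.31 mm.
c = a/β₁ = 298.31/0.85 = 350.95 mm; ε'_s = 0.003(c − d')/c = 0.0026 ≥ f_y/E_s = 0.0025, so compression steel does yield.
M_n = (A_s − A'_s) f_y (d − a/2) + A'_s f_y (d − d') = [2285000 × (700 − 149.155) + 590000 × (700 − 47)] × 10⁻⁶ = 1258.68 + 385.27 = 1643.95 kN·m.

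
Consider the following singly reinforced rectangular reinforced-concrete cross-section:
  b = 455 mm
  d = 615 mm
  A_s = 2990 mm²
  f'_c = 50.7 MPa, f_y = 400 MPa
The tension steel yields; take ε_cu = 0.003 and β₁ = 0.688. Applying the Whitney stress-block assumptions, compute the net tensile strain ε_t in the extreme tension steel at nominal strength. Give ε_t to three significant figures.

ε_t ≈ 0.0178

a = A_s f_y/(0.85 f'_c b) = 60.99 mm.
β₁ = 0.688, so c = a/β₁ = 60.99/0.688 = 88.65 mm.
From the linear strain diagram with ε_cu = 0.003: ε_t = 0.003 (d − c)/c = 0.003 × (615 − 88.65)/88.65 = 0.0178.
Since ε_t ≥ 0.005, the section is tension-controlled.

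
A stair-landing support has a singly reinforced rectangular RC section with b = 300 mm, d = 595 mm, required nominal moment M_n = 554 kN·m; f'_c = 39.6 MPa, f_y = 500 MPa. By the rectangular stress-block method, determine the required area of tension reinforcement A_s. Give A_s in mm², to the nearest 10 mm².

With M_n = 0.85 f'_c a b (d − a/2), solve the quadratic for a:
a = d − √(d² − 2M_n/(0.85 f'_c b)) = 595 − √(595² − 2 × 554×10⁶/(0.85 × 39.6 × 300)) = 100.73 mm.
A_s = 0.85 f'_c a b / f_y = 0.85 × 39.6 × 100.73 × 300 / 500 = 2034.3 mm².

A_s ≈ 2030 mm²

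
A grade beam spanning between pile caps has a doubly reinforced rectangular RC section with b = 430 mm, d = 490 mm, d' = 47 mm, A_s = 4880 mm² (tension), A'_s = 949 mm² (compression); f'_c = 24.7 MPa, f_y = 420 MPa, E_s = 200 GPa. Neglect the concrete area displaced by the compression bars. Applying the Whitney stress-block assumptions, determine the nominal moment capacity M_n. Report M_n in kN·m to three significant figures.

M_n ≈ 835 kN·m

Assume both tension and compression steel yield.
Net tension couple steel: A_s − A'_s = 3931 mm².
a = (A_s − A'_s) f_y / (0.85 f'_c b) = 1651020/(0.85 × 24.7 × 430) = 182.88 mm.
c = a/β₁ = 182.88/0.85 = 215.15 mm; ε'_s = 0.003(c − d')/c = 0.0023 ≥ f_y/E_s = 0.0021, so compression steel does yield.
M_n = (A_s − A'_s) f_y (d − a/2) + A'_s f_y (d − d') = [1651020 × (490 − 91.44) + 398580 × (490 − 47)] × 10⁻⁶ = 658.03 + 176.57 = 834.60 kN·m.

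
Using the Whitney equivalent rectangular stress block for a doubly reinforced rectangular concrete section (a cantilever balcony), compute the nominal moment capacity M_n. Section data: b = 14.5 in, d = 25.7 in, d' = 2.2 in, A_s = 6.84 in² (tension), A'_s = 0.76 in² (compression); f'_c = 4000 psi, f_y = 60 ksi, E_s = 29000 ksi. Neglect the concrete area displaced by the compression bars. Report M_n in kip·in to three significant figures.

Assume both steels yield.
a = (A_s − A'_s) f_y/(0.85 f'_c b) = (6.84 − 0.76) × 60/(0.85 × 4 × 14.5) = 7.400 in.
c = a/β₁ = 7.400/0.85 = 8.706 in; ε'_s = 0.003(c − d')/c = 0.0022 ≥ ε_y = 0.0021, so the compression steel yields.
M_n = (A_s − A'_s) f_y (d − a/2) + A'_s f_y (d − d') = 364.8 × (25.7 − 3.7) + 45.6 × (25.7 − 2.2) = 8025.6 + 1071.6 = 9097.2 kip·in.

M_n ≈ 9100 kip·in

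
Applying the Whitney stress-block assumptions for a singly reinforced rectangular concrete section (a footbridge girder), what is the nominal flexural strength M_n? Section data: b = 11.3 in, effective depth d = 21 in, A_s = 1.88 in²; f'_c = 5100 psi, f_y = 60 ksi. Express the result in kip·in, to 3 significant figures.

T = A_s f_y = 1.88 × 60 = 112.8 kips.
a = T/(0.85 f'_c b) = 112.8/(0.85 × 5.1 × 11.3) = 2.303 in.
M_n = T(d − a/2) = 112.8 × (21 − 1.1515) = 2238.9 kip·in.

M_n ≈ 2240 kip·in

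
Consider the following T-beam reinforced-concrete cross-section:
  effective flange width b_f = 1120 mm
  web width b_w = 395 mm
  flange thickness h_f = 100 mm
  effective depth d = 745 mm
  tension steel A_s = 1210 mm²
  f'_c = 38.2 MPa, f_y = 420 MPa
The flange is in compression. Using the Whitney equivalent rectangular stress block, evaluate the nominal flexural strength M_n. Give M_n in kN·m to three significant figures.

Tension: T = A_s f_y = 1210 × 420 = 508200 N.
Try a within the flange: a = T/(0.85 f'_c b_f) = 508200/(0.85 × 38.2 × 1120) = 13.97 mm.
Since a = 13.97 ≤ h_f = 100 mm, the stress block lies entirely in the flange; analyse as a rectangular beam of width b_f.
M_n = T(d − a/2) = 508200 × (745 − 6.985) = 375.06 × 10⁶ N·mm.
M_n = 375.06 kN·m.

M_n ≈ 375 kN·m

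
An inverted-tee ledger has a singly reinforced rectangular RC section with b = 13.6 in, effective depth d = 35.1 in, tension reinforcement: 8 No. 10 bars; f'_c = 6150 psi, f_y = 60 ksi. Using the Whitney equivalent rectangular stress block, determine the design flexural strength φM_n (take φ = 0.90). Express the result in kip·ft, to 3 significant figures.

φM_n ≈ 1410 kip·ft

A_s = 8 × 1.27 = 10.16 in².
T = A_s f_y = 10.16 × 60 = 609.6 kips.
a = T/(0.85 f'_c b) = 609.6/(0.85 × 6.15 × 13.6) = 8.575 in.
M_n = T(d − a/2) = 609.6 × (35.1 − 4.2875) = 18783.3 kip·in = 18783.3/12 = 1565.28 kip·ft.
φM_n = 0.90 × 1565.28 = 1408.75 kip·ft.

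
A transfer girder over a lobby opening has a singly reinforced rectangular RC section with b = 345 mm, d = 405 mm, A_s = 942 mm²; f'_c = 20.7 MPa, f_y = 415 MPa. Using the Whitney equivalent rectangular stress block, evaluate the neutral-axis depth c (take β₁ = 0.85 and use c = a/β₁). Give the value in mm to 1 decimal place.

c ≈ 75.8 mm

T = A_s f_y = 942 × 415 = 390930 N = 390.93 kN.
Setting C = 0.85 f'_c a b equal to T: a = 390930/(0.85 × 20.7 × 345) = 64.401 mm.
With β₁ = 0.85, c = a/β₁ = 64.401/0.85 = 75.8 mm.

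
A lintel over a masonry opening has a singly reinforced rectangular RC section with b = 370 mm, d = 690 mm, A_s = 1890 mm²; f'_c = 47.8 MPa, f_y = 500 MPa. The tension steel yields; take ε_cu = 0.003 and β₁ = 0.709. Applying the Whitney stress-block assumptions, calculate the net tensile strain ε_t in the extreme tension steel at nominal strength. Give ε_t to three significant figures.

a = A_s f_y/(0.85 f'_c b) = 62.86 mm.
β₁ = 0.709, so c = a/β₁ = 62.86/0.709 = 88.66 mm.
From the linear strain diagram with ε_cu = 0.003: ε_t = 0.003 (d − c)/c = 0.003 × (690 − 88.66)/88.66 = 0.0203.
Since ε_t ≥ 0.005, the section is tension-controlled.

ε_t ≈ 0.0203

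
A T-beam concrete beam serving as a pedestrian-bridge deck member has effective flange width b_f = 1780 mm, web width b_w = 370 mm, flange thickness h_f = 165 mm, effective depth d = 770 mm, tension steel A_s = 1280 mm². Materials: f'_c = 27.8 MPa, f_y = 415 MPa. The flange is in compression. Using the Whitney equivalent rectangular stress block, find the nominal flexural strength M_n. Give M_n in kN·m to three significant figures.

M_n ≈ 406 kN·m

Tension: T = A_s f_y = 1280 × 415 = 531200 N.
Try a within the flange: a = T/(0.85 f'_c b_f) = 531200/(0.85 × 27.8 × 1780) = 12.63 mm.
Since a = 12.63 ≤ h_f = 165 mm, the stress block lies entirely in the flange; analyse as a rectangular beam of width b_f.
M_n = T(d − a/2) = 531200 × (770 − 6.315) = 405.67 × 10⁶ N·mm.
M_n = 405.67 kN·m.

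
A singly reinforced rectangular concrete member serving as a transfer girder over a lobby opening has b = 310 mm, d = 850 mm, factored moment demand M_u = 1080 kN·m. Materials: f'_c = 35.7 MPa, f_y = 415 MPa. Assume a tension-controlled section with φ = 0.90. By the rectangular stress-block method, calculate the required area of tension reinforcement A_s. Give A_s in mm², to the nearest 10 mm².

A_s ≈ 3770 mm²

M_n = M_u/φ = 1080/0.90 = 1200 kN·m.
With M_n = 0.85 f'_c a b (d − a/2), solve the quadratic for a:
a = d − √(d² − 2M_n/(0.85 f'_c b)) = 850 − √(850² − 2 × 1200×10⁶/(0.85 × 35.7 × 310)) = 166.36 mm.
A_s = 0.85 f'_c a b / f_y = 0.85 × 35.7 × 166.36 × 310 / 415 = 3770.9 mm².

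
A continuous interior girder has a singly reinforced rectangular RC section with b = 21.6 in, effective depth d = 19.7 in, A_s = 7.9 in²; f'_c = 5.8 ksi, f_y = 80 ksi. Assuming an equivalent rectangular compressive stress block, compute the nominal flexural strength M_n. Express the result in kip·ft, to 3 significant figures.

M_n ≈ 881 kip·ft

T = A_s f_y = 7.9 × 80 = 632 kips.
a = T/(0.85 f'_c b) = 632/(0.85 × 5.8 × 21.6) = 5.935 in.
M_n = T(d − a/2) = 632 × (19.7 − 2.9675) = 10574.9 kip·in = 10574.9/12 = 881.24 kip·ft.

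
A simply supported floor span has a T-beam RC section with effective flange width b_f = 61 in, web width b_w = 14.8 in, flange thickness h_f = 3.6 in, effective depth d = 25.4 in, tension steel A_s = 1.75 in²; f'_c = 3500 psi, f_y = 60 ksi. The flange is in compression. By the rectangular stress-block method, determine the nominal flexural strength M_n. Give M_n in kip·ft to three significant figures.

M_n ≈ 220 kip·ft

Tension: T = A_s f_y = 1.75 × 60 = 105 kips.
Try a within the flange: a = T/(0.85 f'_c b_f) = 105/(0.85 × 3.5 × 61) = 0.579 in.
Since a = 0.579 ≤ h_f = 3.6 in, the stress block lies entirely in the flange; analyse as a rectangular beam of width b_f.
M_n = T(d − a/2) = 105 × (25.4 − 0.2895) = 2636.6 kip·in.
M_n = 2636.6/12 = 219.72 kip·ft.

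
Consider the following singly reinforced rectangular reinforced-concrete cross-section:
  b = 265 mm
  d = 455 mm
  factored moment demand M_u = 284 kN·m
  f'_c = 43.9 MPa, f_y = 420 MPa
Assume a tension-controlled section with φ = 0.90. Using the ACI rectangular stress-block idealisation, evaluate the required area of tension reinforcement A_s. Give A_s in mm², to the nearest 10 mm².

M_n = M_u/φ = 284/0.90 = 315.556 kN·m.
With M_n = 0.85 f'_c a b (d − a/2), solve the quadratic for a:
a = d − √(d² − 2M_n/(0.85 f'_c b)) = 455 − √(455² − 2 × 315.556×10⁶/(0.85 × 43.9 × 265)) = 76.58 mm.
A_s = 0.85 f'_c a b / f_y = 0.85 × 43.9 × 76.58 × 265 / 420 = 1803.0 mm².

A_s ≈ 1800 mm²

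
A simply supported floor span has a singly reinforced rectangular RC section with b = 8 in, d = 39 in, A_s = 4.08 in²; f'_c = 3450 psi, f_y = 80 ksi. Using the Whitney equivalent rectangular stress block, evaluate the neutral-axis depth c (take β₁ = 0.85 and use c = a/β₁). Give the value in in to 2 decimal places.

T = A_s f_y = 4.08 × 80 = 326.4 kips.
a = T/(0.85 f'_c b) = 326.4/(0.85 × 3.45 × 8) = 13.9130 in.
With β₁ = 0.85, c = a/β₁ = 13.9130/0.85 = 16.37 in.

c ≈ 16.37 in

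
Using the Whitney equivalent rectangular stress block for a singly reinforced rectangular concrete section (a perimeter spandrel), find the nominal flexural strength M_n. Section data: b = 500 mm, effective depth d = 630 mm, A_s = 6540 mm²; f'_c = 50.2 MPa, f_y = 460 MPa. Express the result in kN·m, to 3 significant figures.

M_n ≈ 1680 kN·m

T = A_s f_y = 6540 × 460 = 3008400 N = 3008.4 kN.
From C = T: a = T/(0.85 f'_c b) = 3008400/(0.85 × 50.2 × 500) = 141.01 mm.
M_n = T(d − a/2) = 3008.4 kN × (630 − 70.505) mm = 1683.18 kN·m.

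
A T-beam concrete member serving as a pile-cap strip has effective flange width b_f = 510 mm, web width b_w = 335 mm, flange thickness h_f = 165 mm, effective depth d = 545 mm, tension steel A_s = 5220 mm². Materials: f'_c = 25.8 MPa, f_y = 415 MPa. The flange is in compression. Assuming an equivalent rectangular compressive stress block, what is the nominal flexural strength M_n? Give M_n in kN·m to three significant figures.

Tension: T = A_s f_y = 5220 × 415 = 2166300 N.
Try a within the flange: a = T/(0.85 f'_c b_f) = 2166300/(0.85 × 25.8 × 510) = 193.69 mm.
a = 193.69 > h_f = 165 mm: the block extends into the web. Split into flange-overhang and web parts.
C_f = 0.85 f'_c (b_f − b_w) h_f = 0.85 × 25.8 × (510 − 335) × 165 = 633229 N.
Remaining web compression depth: a_w = (T − C_f)/(0.85 f'_c b_w) = (2166300 − 633229)/(0.85 × 25.8 × 335) = 208.68 mm.
M_n = C_f(d − h_f/2) + (T − C_f)(d − a_w/2) = 633229 × (545 − 82.5) + 1533071 × (545 − 104.34) = 292.87 + 675.56 = 968.43 × 10⁶ N·mm.
M_n = 968.43 kN·m.

M_n ≈ 968 kN·m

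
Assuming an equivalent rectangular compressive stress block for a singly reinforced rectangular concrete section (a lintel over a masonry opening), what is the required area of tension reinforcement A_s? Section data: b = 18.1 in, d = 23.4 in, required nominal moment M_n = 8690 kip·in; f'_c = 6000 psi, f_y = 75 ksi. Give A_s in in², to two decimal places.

From M_n = 0.85 f'_c a b (d − a/2):
a = d − √(d² − 2M_n/(0.85 f'_c b)) = 23.4 − √(23.4² − 2 × 8690/(0.85 × 6 × 18.1)) = 4.445 in.
A_s = 0.85 f'_c a b / f_y = 0.85 × 6 × 4.445 × 18.1 / 75 = 5.471 in².

A_s ≈ 5.47 in²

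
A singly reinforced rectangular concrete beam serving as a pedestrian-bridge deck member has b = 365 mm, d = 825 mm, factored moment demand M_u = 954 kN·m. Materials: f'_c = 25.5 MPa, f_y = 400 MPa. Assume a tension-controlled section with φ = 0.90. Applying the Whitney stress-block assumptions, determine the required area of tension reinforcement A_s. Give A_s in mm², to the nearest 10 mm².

M_n = M_u/φ = 954/0.90 = 1060 kN·m.
With M_n = 0.85 f'_c a b (d − a/2), solve the quadratic for a:
a = d − √(d² − 2M_n/(0.85 f'_c b)) = 825 − √(825² − 2 × 1060×10⁶/(0.85 × 25.5 × 365)) = 182.62 mm.
A_s = 0.85 f'_c a b / f_y = 0.85 × 25.5 × 182.62 × 365 / 400 = 3611.9 mm².

A_s ≈ 3610 mm²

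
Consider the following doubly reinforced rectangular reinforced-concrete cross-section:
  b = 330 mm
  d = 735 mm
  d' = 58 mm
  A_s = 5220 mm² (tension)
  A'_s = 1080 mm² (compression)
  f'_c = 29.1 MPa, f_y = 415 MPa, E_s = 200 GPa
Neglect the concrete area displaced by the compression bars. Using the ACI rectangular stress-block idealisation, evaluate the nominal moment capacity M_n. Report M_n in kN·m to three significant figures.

Assume both tension and compression steel yield.
Net tension couple steel: A_s − A'_s = 4140 mm².
a = (A_s − A'_s) f_y / (0.85 f'_c b) = 1718100/(0.85 × 29.1 × 330) = 210.49 mm.
c = a/β₁ = 210.49/0.842 = 249.99 mm; ε'_s = 0.003(c − d')/c = 0.0023 ≥ f_y/E_s = 0.0021, so compression steel does yield.
M_n = (A_s − A'_s) f_y (d − a/2) + A'_s f_y (d − d') = [1718100 × (735 − 105.245) + 448200 × (735 − 58)] × 10⁻⁶ = 1081.98 + 303.43 = 1385.41 kN·m.

M_n ≈ 1390 kN·m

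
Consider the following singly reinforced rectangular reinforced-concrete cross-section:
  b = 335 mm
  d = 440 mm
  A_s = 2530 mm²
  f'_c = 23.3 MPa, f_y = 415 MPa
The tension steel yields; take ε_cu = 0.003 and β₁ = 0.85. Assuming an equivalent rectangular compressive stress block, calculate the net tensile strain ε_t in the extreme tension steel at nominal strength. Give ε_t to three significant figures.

a = A_s f_y/(0.85 f'_c b) = 158.25 mm.
β₁ = 0.85, so c = a/β₁ = 158.25/0.85 = 186.18 mm.
From the linear strain diagram with ε_cu = 0.003: ε_t = 0.003 (d − c)/c = 0.003 × (440 − 186.18)/186.18 = 0.00409.
ε_t is between 0.004 and 0.005 — transition zone.

ε_t ≈ 0.00409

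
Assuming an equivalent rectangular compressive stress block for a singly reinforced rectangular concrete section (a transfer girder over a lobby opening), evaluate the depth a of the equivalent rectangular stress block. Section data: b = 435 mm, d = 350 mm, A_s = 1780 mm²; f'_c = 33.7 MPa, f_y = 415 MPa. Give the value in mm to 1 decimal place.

T = A_s f_y = 1780 × 415 = 738700 N = 738.7 kN.
Setting C = 0.85 f'_c a b equal to T: a = 738700/(0.85 × 33.7 × 435) = 59.3 mm.

a ≈ 59.3 mm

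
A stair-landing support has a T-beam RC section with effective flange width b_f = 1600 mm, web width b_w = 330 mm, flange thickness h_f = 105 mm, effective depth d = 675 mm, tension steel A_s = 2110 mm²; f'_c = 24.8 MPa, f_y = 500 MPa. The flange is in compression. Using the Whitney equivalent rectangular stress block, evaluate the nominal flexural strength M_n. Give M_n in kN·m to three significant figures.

M_n ≈ 696 kN·m

Tension: T = A_s f_y = 2110 × 500 = 1055000 N.
Try a within the flange: a = T/(0.85 f'_c b_f) = 1055000/(0.85 × 24.8 × 1600) = 31.28 mm.
Since a = 31.28 ≤ h_f = 105 mm, the stress block lies entirely in the flange; analyse as a rectangular beam of width b_f.
M_n = T(d − a/2) = 1055000 × (675 − 15.64) = 695.62 × 10⁶ N·mm.
M_n = 695.62 kN·m.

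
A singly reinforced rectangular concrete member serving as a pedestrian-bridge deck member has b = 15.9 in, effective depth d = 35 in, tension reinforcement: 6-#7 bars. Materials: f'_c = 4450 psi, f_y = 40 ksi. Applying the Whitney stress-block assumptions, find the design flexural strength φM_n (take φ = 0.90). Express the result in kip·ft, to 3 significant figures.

A_s = 6 × 0.6 = 3.6 in².
T = A_s f_y = 3.6 × 40 = 144 kips.
a = T/(0.85 f'_c b) = 144/(0.85 × 4.45 × 15.9) = 2.394 in.
M_n = T(d − a/2) = 144 × (35 − 1.197) = 4867.6 kip·in = 4867.6/12 = 405.63 kip·ft.
φM_n = 0.90 × 405.63 = 365.07 kip·ft.

φM_n ≈ 365 kip·ft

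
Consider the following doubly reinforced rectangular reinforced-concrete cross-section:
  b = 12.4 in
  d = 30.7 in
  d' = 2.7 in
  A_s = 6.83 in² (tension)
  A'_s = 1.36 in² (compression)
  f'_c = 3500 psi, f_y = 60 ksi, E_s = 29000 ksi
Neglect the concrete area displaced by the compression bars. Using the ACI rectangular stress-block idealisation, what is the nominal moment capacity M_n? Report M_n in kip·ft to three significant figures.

M_n ≈ 908 kip·ft

Assume both steels yield.
a = (A_s − A'_s) f_y/(0.85 f'_c b) = (6.83 − 1.36) × 60/(0.85 × 3.5 × 12.4) = 8.897 in.
c = a/β₁ = 8.897/0.85 = 10.467 in; ε'_s = 0.003(c − d')/c = 0.0022 ≥ ε_y = 0.0021, so the compression steel yields.
M_n = (A_s − A'_s) f_y (d − a/2) + A'_s f_y (d − d') = 328.2 × (30.7 − 4.4485) + 81.6 × (30.7 − 2.7) = 8615.7 + 2284.8 = 10900.5 kip·in = 10900.5/12 = 908.38 kip·ft.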